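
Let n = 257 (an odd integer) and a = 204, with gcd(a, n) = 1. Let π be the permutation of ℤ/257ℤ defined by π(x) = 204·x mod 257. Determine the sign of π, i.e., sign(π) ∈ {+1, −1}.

-1

Orbit of 42 under x↦204x: [42, 87, 15, 233, 244, 175, 234]… (length divides ord_257(204)).
The orbit structure of x ↦ 204x mod 257: 2 orbits of sizes [256, 1].
Σ(ℓ_i−1) = 257−2 = 255; sign = (−1)^255 = -1.
(204|257)_J = -1 (Zolotarev's lemma cross-check).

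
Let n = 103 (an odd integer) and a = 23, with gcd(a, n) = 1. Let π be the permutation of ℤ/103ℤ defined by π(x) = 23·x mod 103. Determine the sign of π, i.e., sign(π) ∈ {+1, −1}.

+1

Start at x=23: 23 → 14 → 13 → 93 → 79 → 66 → 76 → … (one orbit).
Decompose π into cycles: lengths [17, 17, 17, 17, 17, 17, 1] (7 cycles, including the fixed point 0).
n − c = 103 − 7 = 96; sign = (−1)^96 = +1.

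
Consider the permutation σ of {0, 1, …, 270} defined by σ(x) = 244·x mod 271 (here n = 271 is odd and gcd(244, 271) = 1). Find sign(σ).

Orbit of 10 under x↦244x: [10, 1, 244, 187, 100]… (length divides ord_271(244)).
The orbit structure of x ↦ 244x mod 271: 55 orbits of sizes [5, 5, 5, 5, 5, 5, 5, 5, 5, 5, 5, 5, 5, 5, 5, 5, 5, 5, 5, 5, 5, 5, 5, 5, 5, 5, 5, 5, 5, 5, 5, 5, 5, 5, 5, 5, 5, 5, 5, 5, 5, 5, 5, 5, 5, 5, 5, 5, 5, 5, 5, 5, 5, 5, 1].
55 cycles on 271: each ℓ→(−1)^(ℓ−1), product (−1)^216 = +1.
The Jacobi symbol (244|271) = +1 (Zolotarev) agrees.

+1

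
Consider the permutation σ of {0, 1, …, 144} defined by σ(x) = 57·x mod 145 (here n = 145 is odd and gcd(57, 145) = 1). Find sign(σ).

-1

Orbit of 28 under x↦57x: [28, 1, 57, 59]… (length divides ord_145(57)).
Cycle type of π: 4×29 + 2×14 + 1; total 44 cycles.
sign(π) = (−1)^{n − #cycles} = (−1)^{145−44} = (−1)^101 = -1.
Via Zolotarev, sign(π_{57}) = (57|145) = -1.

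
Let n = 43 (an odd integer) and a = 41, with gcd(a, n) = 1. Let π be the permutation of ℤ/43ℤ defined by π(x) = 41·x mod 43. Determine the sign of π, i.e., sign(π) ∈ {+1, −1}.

+1

Trace 1: π^k(1) = [1, 41, 4, 35, 16, 11, 21] for k=0..6.
Cycle type of π: 7×6 + 1; total 7 cycles.
43 − 7 = 36 transpositions; sign(π) = (−1)^36 = +1.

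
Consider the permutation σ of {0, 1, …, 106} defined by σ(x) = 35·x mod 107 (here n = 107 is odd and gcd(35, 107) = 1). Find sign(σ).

+1

Orbit of 105 under x↦35x: [105, 37, 11, 64, 100, 76, 92]… (length divides ord_107(35)).
Cycle lengths of π_35 on ℤ/107ℤ: [53, 53, 1]; 3 cycles in total.
107 − 3 = 104 transpositions; sign(π) = (−1)^104 = +1.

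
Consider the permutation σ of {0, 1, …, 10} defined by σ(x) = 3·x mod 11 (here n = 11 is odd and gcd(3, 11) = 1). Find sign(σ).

+1

Orbit of 3 under x↦3x: [3, 9, 5, 4, 1]… (length divides ord_11(3)).
3 cycles of lengths [5, 5, 1].
sign(π) = (−1)^{n − #cycles} = (−1)^{11−3} = (−1)^8 = +1.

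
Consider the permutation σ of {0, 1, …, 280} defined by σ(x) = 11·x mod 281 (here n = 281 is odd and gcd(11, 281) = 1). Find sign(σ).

Trace 277: π^k(277) = [277, 237, 78, 15, 165, 129, 14] for k=0..6.
π_11 has 2 disjoint cycles with lengths [280, 1] on {0,…,280}.
n − c = 281 − 2 = 279; sign = (−1)^279 = -1.
The Jacobi symbol (11|281) = -1 (Zolotarev) agrees.

-1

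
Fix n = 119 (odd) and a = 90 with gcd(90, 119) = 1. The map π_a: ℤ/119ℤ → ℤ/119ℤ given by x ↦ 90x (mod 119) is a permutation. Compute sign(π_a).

Trace 97: π^k(97) = [97, 43, 62, 106, 20, 15, 41] for k=0..6.
Cycle lengths of π_90 on ℤ/119ℤ: [16, 16, 16, 16, 16, 16, 16, 2, 2, 2, 1]; 11 cycles in total.
Σ(ℓ_i−1) = 119−11 = 108; sign = (−1)^108 = +1.

+1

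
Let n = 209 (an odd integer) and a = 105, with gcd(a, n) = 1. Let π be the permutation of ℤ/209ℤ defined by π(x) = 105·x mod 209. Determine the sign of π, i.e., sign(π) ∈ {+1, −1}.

Orbit of 144 under x↦105x: [144, 72, 36, 18, 9, 109, 159]… (length divides ord_209(105)).
Decompose π into cycles: lengths [90, 90, 18, 10, 1] (5 cycles, including the fixed point 0).
n − c = 209 − 5 = 204; sign = (−1)^204 = +1.
(105|209)_J = +1 (Zolotarev's lemma cross-check).

+1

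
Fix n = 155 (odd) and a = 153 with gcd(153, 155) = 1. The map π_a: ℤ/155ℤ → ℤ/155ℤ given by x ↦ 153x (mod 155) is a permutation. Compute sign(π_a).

+1

Orbit of 66 under x↦153x: [66, 23, 109, 92, 126, 58, 39]… (length divides ord_155(153)).
The orbit structure of x ↦ 153x mod 155: 11 orbits of sizes [20, 20, 20, 20, 20, 20, 10, 10, 10, 4, 1].
Σ(ℓ_i−1) = 155−11 = 144; sign = (−1)^144 = +1.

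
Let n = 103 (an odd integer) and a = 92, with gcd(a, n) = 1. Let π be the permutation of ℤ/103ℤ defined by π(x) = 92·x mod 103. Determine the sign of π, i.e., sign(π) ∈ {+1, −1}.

Orbit of 28 under x↦92x: [28, 1, 92, 18, 8, 15, 41]… (length divides ord_103(92)).
The orbit structure of x ↦ 92x mod 103: 3 orbits of sizes [51, 51, 1].
n − c = 103 − 3 = 100; sign = (−1)^100 = +1.

+1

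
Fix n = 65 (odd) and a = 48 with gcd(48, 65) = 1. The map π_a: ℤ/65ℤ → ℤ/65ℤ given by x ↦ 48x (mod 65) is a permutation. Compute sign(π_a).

Orbit of 53 under x↦48x: [53, 9, 42, 1, 48, 29, 27]… (length divides ord_65(48)).
The orbit structure of x ↦ 48x mod 65: 10 orbits of sizes [12, 12, 12, 12, 4, 3, 3, 3, 3, 1].
sign(π) = (−1)^{n − #cycles} = (−1)^{65−10} = (−1)^55 = -1.

-1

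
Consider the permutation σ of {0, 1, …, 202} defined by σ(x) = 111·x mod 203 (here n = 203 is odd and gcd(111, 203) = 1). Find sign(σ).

-1

Orbit of 181 under x↦111x: [181, 197, 146, 169, 83, 78, 132]… (length divides ord_203(111)).
Cycle type of π: 14×12 + 7×4 + 2×3 + 1; total 20 cycles.
With 20 cycles on 203 points, sign = (−1)^{203−20} = -1.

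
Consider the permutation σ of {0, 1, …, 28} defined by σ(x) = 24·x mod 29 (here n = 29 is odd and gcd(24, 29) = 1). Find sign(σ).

+1

Orbit of 7 under x↦24x: [7, 23, 1, 24, 25, 20, 16]… (length divides ord_29(24)).
Cycle lengths of π_24 on ℤ/29ℤ: [7, 7, 7, 7, 1]; 5 cycles in total.
n − c = 29 − 5 = 24; sign = (−1)^24 = +1.
(24|29)_J = +1 (Zolotarev's lemma cross-check).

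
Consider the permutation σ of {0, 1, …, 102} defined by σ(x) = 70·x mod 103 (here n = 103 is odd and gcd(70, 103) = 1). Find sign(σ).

Start at x=47: 47 → 97 → 95 → 58 → 43 → 23 → 65 → … (one orbit).
Cycle type of π: 102 + 1; total 2 cycles.
sign(π) = (−1)^{n − #cycles} = (−1)^{103−2} = (−1)^101 = -1.
(70|103)_J = -1 (Zolotarev's lemma cross-check).

-1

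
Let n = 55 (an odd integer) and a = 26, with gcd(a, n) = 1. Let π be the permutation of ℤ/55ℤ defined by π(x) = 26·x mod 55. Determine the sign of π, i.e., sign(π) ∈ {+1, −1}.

Trace 16: π^k(16) = [16, 31, 36, 1, 26] for k=0..4.
Cycle lengths of π_26 on ℤ/55ℤ: [5, 5, 5, 5, 5, 5, 5, 5, 5, 5, 1, 1, 1, 1, 1]; 15 cycles in total.
sign(π) = (−1)^{n − #cycles} = (−1)^{55−15} = (−1)^40 = +1.
Via Zolotarev, sign(π_{26}) = (26|55) = +1.

+1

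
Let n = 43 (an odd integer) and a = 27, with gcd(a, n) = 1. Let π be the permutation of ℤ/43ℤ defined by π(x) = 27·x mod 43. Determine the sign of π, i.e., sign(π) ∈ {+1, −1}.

-1

Start at x=8: 8 → 1 → 27 → 41 → 32 → 4 → 22 → … (one orbit).
4 cycles of lengths [14, 14, 14, 1].
With 4 cycles on 43 points, sign = (−1)^{43−4} = -1.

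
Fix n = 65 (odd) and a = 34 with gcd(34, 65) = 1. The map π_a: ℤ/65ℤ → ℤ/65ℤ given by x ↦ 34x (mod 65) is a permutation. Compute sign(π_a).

Orbit of 44 under x↦34x: [44, 1, 34, 51]… (length divides ord_65(34)).
Decompose π into cycles: lengths [4, 4, 4, 4, 4, 4, 4, 4, 4, 4, 4, 4, 4, 4, 4, 2, 2, 1] (18 cycles, including the fixed point 0).
18 cycles on 65: each ℓ→(−1)^(ℓ−1), product (−1)^47 = -1.
The Jacobi symbol (34|65) = -1 (Zolotarev) agrees.

-1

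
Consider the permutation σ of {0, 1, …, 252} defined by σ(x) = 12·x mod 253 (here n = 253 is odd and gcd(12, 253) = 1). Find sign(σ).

Start at x=232: 232 → 1 → 12 → 144 → 210 → 243 → 133 → … (one orbit).
Cycle lengths of π_12 on ℤ/253ℤ: [11, 11, 11, 11, 11, 11, 11, 11, 11, 11, 11, 11, 11, 11, 11, 11, 11, 11, 11, 11, 11, 11, 1, 1, 1, 1, 1, 1, 1, 1, 1, 1, 1]; 33 cycles in total.
n − c = 253 − 33 = 220; sign = (−1)^220 = +1.

+1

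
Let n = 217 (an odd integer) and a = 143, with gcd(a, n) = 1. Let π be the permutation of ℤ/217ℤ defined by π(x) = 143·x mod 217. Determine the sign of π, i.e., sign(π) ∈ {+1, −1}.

Trace 173: π^k(173) = [173, 1, 143, 51, 132, 214, 5] for k=0..6.
Cycle lengths of π_143 on ℤ/217ℤ: [30, 30, 30, 30, 30, 30, 15, 15, 6, 1]; 10 cycles in total.
With 10 cycles on 217 points, sign = (−1)^{217−10} = -1.
The Jacobi symbol (143|217) = -1 (Zolotarev) agrees.

-1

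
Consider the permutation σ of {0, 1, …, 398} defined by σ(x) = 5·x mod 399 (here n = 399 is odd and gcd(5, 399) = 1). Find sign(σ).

Start at x=320: 320 → 4 → 20 → 100 → 101 → 106 → 131 → … (one orbit).
The orbit structure of x ↦ 5x mod 399: 27 orbits of sizes [18, 18, 18, 18, 18, 18, 18, 18, 18, 18, 18, 18, 18, 18, 18, 18, 18, 18, 18, 18, 9, 9, 6, 6, 6, 2, 1].
With 27 cycles on 399 points, sign = (−1)^{399−27} = +1.
(5|399)_J = +1 (Zolotarev's lemma cross-check).

+1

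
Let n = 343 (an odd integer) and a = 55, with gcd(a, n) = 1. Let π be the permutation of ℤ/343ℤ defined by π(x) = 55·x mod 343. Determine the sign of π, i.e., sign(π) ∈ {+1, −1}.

-1

Orbit of 197 under x↦55x: [197, 202, 134, 167, 267, 279, 253]… (length divides ord_343(55)).
Cycle type of π: 98×3 + 14×3 + 2×3 + 1; total 10 cycles.
Σ(ℓ_i−1) = 343−10 = 333; sign = (−1)^333 = -1.
(55|343)_J = -1 (Zolotarev's lemma cross-check).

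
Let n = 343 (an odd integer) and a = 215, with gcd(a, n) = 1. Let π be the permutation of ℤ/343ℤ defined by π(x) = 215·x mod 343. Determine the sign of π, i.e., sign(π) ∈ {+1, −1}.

Orbit of 166 under x↦215x: [166, 18, 97, 275, 129, 295, 313]… (length divides ord_343(215)).
The orbit structure of x ↦ 215x mod 343: 16 orbits of sizes [42, 42, 42, 42, 42, 42, 42, 6, 6, 6, 6, 6, 6, 6, 6, 1].
sign(π) = (−1)^{n − #cycles} = (−1)^{343−16} = (−1)^327 = -1.

-1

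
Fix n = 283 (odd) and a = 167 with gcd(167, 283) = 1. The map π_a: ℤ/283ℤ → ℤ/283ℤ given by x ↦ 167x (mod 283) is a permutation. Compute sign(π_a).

-1

Orbit of 120 under x↦167x: [120, 230, 205, 275, 79, 175, 76]… (length divides ord_283(167)).
The orbit structure of x ↦ 167x mod 283: 4 orbits of sizes [94, 94, 94, 1].
With 4 cycles on 283 points, sign = (−1)^{283−4} = -1.
Check: (167/283) = -1 by Zolotarev.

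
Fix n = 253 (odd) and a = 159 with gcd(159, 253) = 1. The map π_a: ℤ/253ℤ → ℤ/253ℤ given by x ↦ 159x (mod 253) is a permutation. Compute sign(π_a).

-1

Orbit of 137 under x↦159x: [137, 25, 180, 31, 122, 170, 212]… (length divides ord_253(159)).
π_159 has 6 disjoint cycles with lengths [110, 110, 22, 5, 5, 1] on {0,…,252}.
n − c = 253 − 6 = 247; sign = (−1)^247 = -1.
Zolotarev: (159|253) = -1, matching the cycle-count sign.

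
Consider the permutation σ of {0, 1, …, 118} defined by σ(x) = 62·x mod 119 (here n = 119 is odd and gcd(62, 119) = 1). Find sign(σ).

+1

Orbit of 1 under x↦62x: [1, 62, 36, 90, 106, 27, 8]… (length divides ord_119(62)).
The orbit structure of x ↦ 62x mod 119: 11 orbits of sizes [16, 16, 16, 16, 16, 16, 16, 2, 2, 2, 1].
11 cycles on 119: each ℓ→(−1)^(ℓ−1), product (−1)^108 = +1.
The Jacobi symbol (62|119) = +1 (Zolotarev) agrees.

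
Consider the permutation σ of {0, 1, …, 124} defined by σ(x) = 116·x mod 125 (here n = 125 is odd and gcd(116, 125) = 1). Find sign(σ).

Orbit of 81 under x↦116x: [81, 21, 61, 76, 66, 31, 96]… (length divides ord_125(116)).
Cycle type of π: 25×4 + 5×4 + 1×5; total 13 cycles.
sign(π) = (−1)^{n − #cycles} = (−1)^{125−13} = (−1)^112 = +1.
Check: (116/125) = +1 by Zolotarev.

+1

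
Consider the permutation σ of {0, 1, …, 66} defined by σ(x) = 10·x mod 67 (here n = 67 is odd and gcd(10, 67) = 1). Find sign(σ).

Trace 10: π^k(10) = [10, 33, 62, 17, 36, 25, 49] for k=0..6.
The orbit structure of x ↦ 10x mod 67: 3 orbits of sizes [33, 33, 1].
67 − 3 = 64 transpositions; sign(π) = (−1)^64 = +1.
Via Zolotarev, sign(π_{10}) = (10|67) = +1.

+1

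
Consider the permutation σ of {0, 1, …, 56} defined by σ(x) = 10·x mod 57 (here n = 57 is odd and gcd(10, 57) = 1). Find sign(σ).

Orbit of 55 under x↦10x: [55, 37, 28, 52, 7, 13, 16]… (length divides ord_57(10)).
The orbit structure of x ↦ 10x mod 57: 6 orbits of sizes [18, 18, 18, 1, 1, 1].
sign(π) = (−1)^{n − #cycles} = (−1)^{57−6} = (−1)^51 = -1.
The Jacobi symbol (10|57) = -1 (Zolotarev) agrees.

-1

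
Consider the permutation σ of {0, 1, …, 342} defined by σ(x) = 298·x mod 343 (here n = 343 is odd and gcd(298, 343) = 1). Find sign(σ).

+1

Orbit of 100 under x↦298x: [100, 302, 130, 324, 169, 284, 254]… (length divides ord_343(298)).
7 cycles of lengths [147, 147, 21, 21, 3, 3, 1].
7 cycles on 343: each ℓ→(−1)^(ℓ−1), product (−1)^336 = +1.
The Jacobi symbol (298|343) = +1 (Zolotarev) agrees.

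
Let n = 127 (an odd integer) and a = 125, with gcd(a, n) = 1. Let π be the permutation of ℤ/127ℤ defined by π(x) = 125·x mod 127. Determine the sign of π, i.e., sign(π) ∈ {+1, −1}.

Orbit of 111 under x↦125x: [111, 32, 63, 1, 125, 4, 119]… (length divides ord_127(125)).
π_125 has 10 disjoint cycles with lengths [14, 14, 14, 14, 14, 14, 14, 14, 14, 1] on {0,…,126}.
With 10 cycles on 127 points, sign = (−1)^{127−10} = -1.
Zolotarev: (125|127) = -1, matching the cycle-count sign.

-1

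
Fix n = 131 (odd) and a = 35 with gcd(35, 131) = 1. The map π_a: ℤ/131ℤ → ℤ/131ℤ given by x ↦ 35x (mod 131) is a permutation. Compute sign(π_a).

Trace 12: π^k(12) = [12, 27, 28, 63, 109, 16, 36] for k=0..6.
The orbit structure of x ↦ 35x mod 131: 3 orbits of sizes [65, 65, 1].
3 cycles on 131: each ℓ→(−1)^(ℓ−1), product (−1)^128 = +1.
(35|131)_J = +1 (Zolotarev's lemma cross-check).

+1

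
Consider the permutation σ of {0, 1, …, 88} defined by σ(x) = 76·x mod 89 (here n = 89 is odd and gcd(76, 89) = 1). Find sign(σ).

-1

Orbit of 5 under x↦76x: [5, 24, 44, 51, 49, 75, 4]… (length divides ord_89(76)).
The orbit structure of x ↦ 76x mod 89: 2 orbits of sizes [88, 1].
Σ(ℓ_i−1) = 89−2 = 87; sign = (−1)^87 = -1.
The Jacobi symbol (76|89) = -1 (Zolotarev) agrees.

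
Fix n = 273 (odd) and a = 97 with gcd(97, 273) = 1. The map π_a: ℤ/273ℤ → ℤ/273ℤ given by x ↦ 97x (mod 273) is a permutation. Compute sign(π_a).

+1

Orbit of 127 under x↦97x: [127, 34, 22, 223, 64, 202, 211]… (length divides ord_273(97)).
Cycle lengths of π_97 on ℤ/273ℤ: [12, 12, 12, 12, 12, 12, 12, 12, 12, 12, 12, 12, 12, 12, 12, 12, 12, 12, 12, 12, 12, 2, 2, 2, 2, 2, 2, 2, 2, 2, 1, 1, 1]; 33 cycles in total.
Σ(ℓ_i−1) = 273−33 = 240; sign = (−1)^240 = +1.
Check: (97/273) = +1 by Zolotarev.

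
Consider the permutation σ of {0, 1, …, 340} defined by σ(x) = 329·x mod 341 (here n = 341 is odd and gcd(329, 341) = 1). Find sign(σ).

-1

Start at x=188: 188 → 131 → 133 → 109 → 56 → 10 → 221 → … (one orbit).
18 cycles of lengths [30, 30, 30, 30, 30, 30, 30, 30, 30, 30, 15, 15, 2, 2, 2, 2, 2, 1].
341 − 18 = 323 transpositions; sign(π) = (−1)^323 = -1.
(329|341)_J = -1 (Zolotarev's lemma cross-check).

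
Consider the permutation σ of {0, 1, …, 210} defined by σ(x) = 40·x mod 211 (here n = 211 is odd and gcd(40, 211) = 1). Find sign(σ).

Start at x=88: 88 → 144 → 63 → 199 → 153 → 1 → 40 → … (one orbit).
Decompose π into cycles: lengths [14, 14, 14, 14, 14, 14, 14, 14, 14, 14, 14, 14, 14, 14, 14, 1] (16 cycles, including the fixed point 0).
211 − 16 = 195 transpositions; sign(π) = (−1)^195 = -1.
Check: (40/211) = -1 by Zolotarev.

-1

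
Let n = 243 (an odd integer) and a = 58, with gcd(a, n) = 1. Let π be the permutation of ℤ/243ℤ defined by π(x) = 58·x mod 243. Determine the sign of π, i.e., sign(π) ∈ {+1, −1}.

Trace 7: π^k(7) = [7, 163, 220, 124, 145, 148, 79] for k=0..6.
Cycle lengths of π_58 on ℤ/243ℤ: [81, 81, 27, 27, 9, 9, 3, 3, 1, 1, 1]; 11 cycles in total.
11 cycles on 243: each ℓ→(−1)^(ℓ−1), product (−1)^232 = +1.
Zolotarev: (58|243) = +1, matching the cycle-count sign.

+1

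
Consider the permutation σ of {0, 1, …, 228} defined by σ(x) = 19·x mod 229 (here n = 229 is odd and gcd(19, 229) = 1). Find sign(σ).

+1

Start at x=214: 214 → 173 → 81 → 165 → 158 → 25 → 17 → … (one orbit).
Cycle type of π: 57×4 + 1; total 5 cycles.
n − c = 229 − 5 = 224; sign = (−1)^224 = +1.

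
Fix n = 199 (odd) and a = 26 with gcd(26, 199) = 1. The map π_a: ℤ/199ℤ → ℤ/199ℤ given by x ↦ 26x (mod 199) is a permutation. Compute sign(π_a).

+1

Orbit of 117 under x↦26x: [117, 57, 89, 125, 66, 124, 40]… (length divides ord_199(26)).
Cycle lengths of π_26 on ℤ/199ℤ: [99, 99, 1]; 3 cycles in total.
3 cycles on 199: each ℓ→(−1)^(ℓ−1), product (−1)^196 = +1.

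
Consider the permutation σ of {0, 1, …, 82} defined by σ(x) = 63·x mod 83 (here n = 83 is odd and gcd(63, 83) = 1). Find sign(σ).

+1

Trace 63: π^k(63) = [63, 68, 51, 59, 65, 28, 21] for k=0..6.
3 cycles of lengths [41, 41, 1].
83 − 3 = 80 transpositions; sign(π) = (−1)^80 = +1.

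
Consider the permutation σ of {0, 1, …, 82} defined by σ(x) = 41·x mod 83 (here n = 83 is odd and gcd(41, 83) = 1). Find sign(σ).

Orbit of 59 under x↦41x: [59, 12, 77, 3, 40, 63, 10]… (length divides ord_83(41)).
π_41 has 3 disjoint cycles with lengths [41, 41, 1] on {0,…,82}.
sign(π) = (−1)^{n − #cycles} = (−1)^{83−3} = (−1)^80 = +1.

+1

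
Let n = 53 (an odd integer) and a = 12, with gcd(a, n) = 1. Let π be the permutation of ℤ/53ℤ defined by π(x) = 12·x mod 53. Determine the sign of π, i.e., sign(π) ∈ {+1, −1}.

-1

Trace 15: π^k(15) = [15, 21, 40, 3, 36, 8, 43] for k=0..6.
The orbit structure of x ↦ 12x mod 53: 2 orbits of sizes [52, 1].
Σ(ℓ_i−1) = 53−2 = 51; sign = (−1)^51 = -1.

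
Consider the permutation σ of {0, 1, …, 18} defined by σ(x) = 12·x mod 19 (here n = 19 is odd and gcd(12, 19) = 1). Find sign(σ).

Start at x=18: 18 → 7 → 8 → 1 → 12 → 11 → 18 (one orbit).
Cycle lengths of π_12 on ℤ/19ℤ: [6, 6, 6, 1]; 4 cycles in total.
Σ(ℓ_i−1) = 19−4 = 15; sign = (−1)^15 = -1.

-1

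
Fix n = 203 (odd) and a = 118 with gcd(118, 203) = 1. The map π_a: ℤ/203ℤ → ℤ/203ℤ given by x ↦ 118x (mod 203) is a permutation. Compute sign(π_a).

+1

Trace 141: π^k(141) = [141, 195, 71, 55, 197, 104, 92] for k=0..6.
11 cycles of lengths [28, 28, 28, 28, 28, 28, 28, 2, 2, 2, 1].
11 cycles on 203: each ℓ→(−1)^(ℓ−1), product (−1)^192 = +1.
Check: (118/203) = +1 by Zolotarev.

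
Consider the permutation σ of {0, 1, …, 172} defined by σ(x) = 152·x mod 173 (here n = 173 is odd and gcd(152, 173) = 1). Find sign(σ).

+1

Trace 29: π^k(29) = [29, 83, 160, 100, 149, 158, 142] for k=0..6.
5 cycles of lengths [43, 43, 43, 43, 1].
sign(π) = (−1)^{n − #cycles} = (−1)^{173−5} = (−1)^168 = +1.
The Jacobi symbol (152|173) = +1 (Zolotarev) agrees.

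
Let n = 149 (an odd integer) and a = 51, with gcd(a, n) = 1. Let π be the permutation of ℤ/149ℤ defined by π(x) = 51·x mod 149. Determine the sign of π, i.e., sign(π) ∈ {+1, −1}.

-1

Trace 78: π^k(78) = [78, 104, 89, 69, 92, 73, 147] for k=0..6.
Decompose π into cycles: lengths [148, 1] (2 cycles, including the fixed point 0).
149 − 2 = 147 transpositions; sign(π) = (−1)^147 = -1.
The Jacobi symbol (51|149) = -1 (Zolotarev) agrees.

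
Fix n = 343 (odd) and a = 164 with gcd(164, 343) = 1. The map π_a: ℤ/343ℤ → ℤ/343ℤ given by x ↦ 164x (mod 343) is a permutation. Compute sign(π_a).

Orbit of 342 under x↦164x: [342, 179, 201, 36, 73, 310, 76]… (length divides ord_343(164)).
π_164 has 4 disjoint cycles with lengths [294, 42, 6, 1] on {0,…,342}.
343 − 4 = 339 transpositions; sign(π) = (−1)^339 = -1.
(164|343)_J = -1 (Zolotarev's lemma cross-check).

-1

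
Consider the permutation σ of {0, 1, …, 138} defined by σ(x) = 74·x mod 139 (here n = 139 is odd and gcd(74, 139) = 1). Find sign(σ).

-1

Trace 63: π^k(63) = [63, 75, 129, 94, 6, 27, 52] for k=0..6.
Cycle lengths of π_74 on ℤ/139ℤ: [46, 46, 46, 1]; 4 cycles in total.
4 cycles on 139: each ℓ→(−1)^(ℓ−1), product (−1)^135 = -1.
Check: (74/139) = -1 by Zolotarev.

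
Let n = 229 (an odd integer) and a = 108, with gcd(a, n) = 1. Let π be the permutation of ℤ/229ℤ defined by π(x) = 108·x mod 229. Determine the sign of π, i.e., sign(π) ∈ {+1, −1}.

+1

Trace 64: π^k(64) = [64, 42, 185, 57, 202, 61, 176] for k=0..6.
7 cycles of lengths [38, 38, 38, 38, 38, 38, 1].
7 cycles on 229: each ℓ→(−1)^(ℓ−1), product (−1)^222 = +1.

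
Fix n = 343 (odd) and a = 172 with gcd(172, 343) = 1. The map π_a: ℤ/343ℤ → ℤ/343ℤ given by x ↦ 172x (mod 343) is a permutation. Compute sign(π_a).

Trace 53: π^k(53) = [53, 198, 99, 221, 282, 141, 242] for k=0..6.
7 cycles of lengths [147, 147, 21, 21, 3, 3, 1].
sign(π) = (−1)^{n − #cycles} = (−1)^{343−7} = (−1)^336 = +1.
Check: (172/343) = +1 by Zolotarev.

+1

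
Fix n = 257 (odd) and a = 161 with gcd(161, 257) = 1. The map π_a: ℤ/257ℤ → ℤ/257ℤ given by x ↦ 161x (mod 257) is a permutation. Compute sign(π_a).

Orbit of 244 under x↦161x: [244, 220, 211, 47, 114, 107, 8]… (length divides ord_257(161)).
Cycle type of π: 256 + 1; total 2 cycles.
257 − 2 = 255 transpositions; sign(π) = (−1)^255 = -1.
Check: (161/257) = -1 by Zolotarev.

-1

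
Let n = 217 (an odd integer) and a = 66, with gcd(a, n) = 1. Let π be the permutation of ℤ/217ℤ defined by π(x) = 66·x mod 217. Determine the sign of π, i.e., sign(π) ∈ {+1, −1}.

-1

Orbit of 190 under x↦66x: [190, 171, 2, 132, 32, 159, 78]… (length divides ord_217(66)).
The orbit structure of x ↦ 66x mod 217: 14 orbits of sizes [30, 30, 30, 30, 30, 30, 6, 5, 5, 5, 5, 5, 5, 1].
With 14 cycles on 217 points, sign = (−1)^{217−14} = -1.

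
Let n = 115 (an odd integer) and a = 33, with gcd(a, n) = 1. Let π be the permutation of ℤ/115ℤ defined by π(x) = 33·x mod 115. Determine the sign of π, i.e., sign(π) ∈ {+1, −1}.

+1

Trace 71: π^k(71) = [71, 43, 39, 22, 36, 38, 104] for k=0..6.
The orbit structure of x ↦ 33x mod 115: 5 orbits of sizes [44, 44, 22, 4, 1].
115 − 5 = 110 transpositions; sign(π) = (−1)^110 = +1.
Check: (33/115) = +1 by Zolotarev.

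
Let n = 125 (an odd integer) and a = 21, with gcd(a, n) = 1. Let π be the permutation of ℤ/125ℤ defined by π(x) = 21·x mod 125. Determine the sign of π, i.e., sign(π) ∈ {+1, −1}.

+1

Trace 51: π^k(51) = [51, 71, 116, 61, 31, 26, 46] for k=0..6.
Cycle lengths of π_21 on ℤ/125ℤ: [25, 25, 25, 25, 5, 5, 5, 5, 1, 1, 1, 1, 1]; 13 cycles in total.
With 13 cycles on 125 points, sign = (−1)^{125−13} = +1.
The Jacobi symbol (21|125) = +1 (Zolotarev) agrees.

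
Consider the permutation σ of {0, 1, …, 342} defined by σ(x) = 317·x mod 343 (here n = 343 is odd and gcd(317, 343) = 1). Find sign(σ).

Trace 128: π^k(128) = [128, 102, 92, 9, 109, 253, 282] for k=0..6.
π_317 has 7 disjoint cycles with lengths [147, 147, 21, 21, 3, 3, 1] on {0,…,342}.
n − c = 343 − 7 = 336; sign = (−1)^336 = +1.
The Jacobi symbol (317|343) = +1 (Zolotarev) agrees.

+1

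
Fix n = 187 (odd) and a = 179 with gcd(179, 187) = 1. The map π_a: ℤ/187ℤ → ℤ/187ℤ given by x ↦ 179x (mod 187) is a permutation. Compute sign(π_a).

Orbit of 81 under x↦179x: [81, 100, 135, 42, 38, 70, 1]… (length divides ord_187(179)).
π_179 has 9 disjoint cycles with lengths [40, 40, 40, 40, 8, 8, 5, 5, 1] on {0,…,186}.
n − c = 187 − 9 = 178; sign = (−1)^178 = +1.
Zolotarev: (179|187) = +1, matching the cycle-count sign.

+1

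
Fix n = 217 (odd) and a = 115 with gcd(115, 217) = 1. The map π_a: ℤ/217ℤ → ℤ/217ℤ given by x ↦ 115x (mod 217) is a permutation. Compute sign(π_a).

Trace 205: π^k(205) = [205, 139, 144, 68, 8, 52, 121] for k=0..6.
π_115 has 9 disjoint cycles with lengths [30, 30, 30, 30, 30, 30, 30, 6, 1] on {0,…,216}.
sign(π) = (−1)^{n − #cycles} = (−1)^{217−9} = (−1)^208 = +1.
Check: (115/217) = +1 by Zolotarev.

+1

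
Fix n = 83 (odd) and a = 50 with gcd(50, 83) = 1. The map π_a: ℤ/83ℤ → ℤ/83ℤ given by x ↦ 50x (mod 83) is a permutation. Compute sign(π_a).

Orbit of 20 under x↦50x: [20, 4, 34, 40, 8, 68, 80]… (length divides ord_83(50)).
π_50 has 2 disjoint cycles with lengths [82, 1] on {0,…,82}.
n − c = 83 − 2 = 81; sign = (−1)^81 = -1.

-1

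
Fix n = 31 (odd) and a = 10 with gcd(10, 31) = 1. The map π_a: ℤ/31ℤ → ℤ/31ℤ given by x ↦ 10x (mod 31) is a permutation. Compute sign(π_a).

Start at x=2: 2 → 20 → 14 → 16 → 5 → 19 → 4 → … (one orbit).
π_10 has 3 disjoint cycles with lengths [15, 15, 1] on {0,…,30}.
n − c = 31 − 3 = 28; sign = (−1)^28 = +1.
Check: (10/31) = +1 by Zolotarev.

+1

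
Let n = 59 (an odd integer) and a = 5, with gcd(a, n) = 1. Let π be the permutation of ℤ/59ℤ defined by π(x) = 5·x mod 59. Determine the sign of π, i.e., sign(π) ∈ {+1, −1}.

+1

Trace 9: π^k(9) = [9, 45, 48, 4, 20, 41, 28] for k=0..6.
3 cycles of lengths [29, 29, 1].
With 3 cycles on 59 points, sign = (−1)^{59−3} = +1.
Zolotarev: (5|59) = +1, matching the cycle-count sign.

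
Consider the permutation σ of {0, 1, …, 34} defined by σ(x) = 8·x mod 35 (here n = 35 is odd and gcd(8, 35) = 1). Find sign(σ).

Orbit of 22 under x↦8x: [22, 1, 8, 29]… (length divides ord_35(8)).
Cycle type of π: 4×7 + 1×7; total 14 cycles.
sign(π) = (−1)^{n − #cycles} = (−1)^{35−14} = (−1)^21 = -1.

-1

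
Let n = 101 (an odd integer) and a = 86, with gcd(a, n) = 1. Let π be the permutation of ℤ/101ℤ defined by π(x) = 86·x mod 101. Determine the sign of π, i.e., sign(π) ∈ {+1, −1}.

Trace 70: π^k(70) = [70, 61, 95, 90, 64, 50, 58] for k=0..6.
2 cycles of lengths [100, 1].
n − c = 101 − 2 = 99; sign = (−1)^99 = -1.

-1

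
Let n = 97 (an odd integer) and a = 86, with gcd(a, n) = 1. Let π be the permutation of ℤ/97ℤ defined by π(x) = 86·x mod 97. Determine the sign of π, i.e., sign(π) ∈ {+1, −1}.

Trace 24: π^k(24) = [24, 27, 91, 66, 50, 32, 36] for k=0..6.
π_86 has 3 disjoint cycles with lengths [48, 48, 1] on {0,…,96}.
3 cycles on 97: each ℓ→(−1)^(ℓ−1), product (−1)^94 = +1.

+1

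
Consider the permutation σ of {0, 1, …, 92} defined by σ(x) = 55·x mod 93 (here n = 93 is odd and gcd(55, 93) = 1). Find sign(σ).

Trace 40: π^k(40) = [40, 61, 7, 13, 64, 79, 67] for k=0..6.
The orbit structure of x ↦ 55x mod 93: 6 orbits of sizes [30, 30, 30, 1, 1, 1].
Σ(ℓ_i−1) = 93−6 = 87; sign = (−1)^87 = -1.
Zolotarev: (55|93) = -1, matching the cycle-count sign.

-1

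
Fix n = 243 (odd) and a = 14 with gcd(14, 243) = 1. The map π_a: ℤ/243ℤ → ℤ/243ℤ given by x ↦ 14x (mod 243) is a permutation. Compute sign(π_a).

-1

Trace 203: π^k(203) = [203, 169, 179, 76, 92, 73, 50] for k=0..6.
Cycle type of π: 162 + 54 + 18 + 6 + 2 + 1; total 6 cycles.
sign(π) = (−1)^{n − #cycles} = (−1)^{243−6} = (−1)^237 = -1.
The Jacobi symbol (14|243) = -1 (Zolotarev) agrees.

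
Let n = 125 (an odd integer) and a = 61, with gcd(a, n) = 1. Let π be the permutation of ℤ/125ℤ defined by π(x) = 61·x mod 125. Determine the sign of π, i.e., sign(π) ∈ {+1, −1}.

+1

Trace 121: π^k(121) = [121, 6, 116, 76, 11, 46, 56] for k=0..6.
π_61 has 13 disjoint cycles with lengths [25, 25, 25, 25, 5, 5, 5, 5, 1, 1, 1, 1, 1] on {0,…,124}.
n − c = 125 − 13 = 112; sign = (−1)^112 = +1.
Zolotarev: (61|125) = +1, matching the cycle-count sign.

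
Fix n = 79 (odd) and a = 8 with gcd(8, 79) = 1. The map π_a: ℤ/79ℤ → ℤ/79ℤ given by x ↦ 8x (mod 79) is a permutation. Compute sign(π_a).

+1

Start at x=62: 62 → 22 → 18 → 65 → 46 → 52 → 21 → … (one orbit).
Cycle lengths of π_8 on ℤ/79ℤ: [13, 13, 13, 13, 13, 13, 1]; 7 cycles in total.
n − c = 79 − 7 = 72; sign = (−1)^72 = +1.
The Jacobi symbol (8|79) = +1 (Zolotarev) agrees.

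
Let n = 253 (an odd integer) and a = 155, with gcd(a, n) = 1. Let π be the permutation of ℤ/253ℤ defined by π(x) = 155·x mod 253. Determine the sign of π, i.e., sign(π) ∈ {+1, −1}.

-1

Trace 100: π^k(100) = [100, 67, 12, 89, 133, 122, 188] for k=0..6.
Decompose π into cycles: lengths [22, 22, 22, 22, 22, 22, 22, 22, 22, 22, 22, 1, 1, 1, 1, 1, 1, 1, 1, 1, 1, 1] (22 cycles, including the fixed point 0).
sign(π) = (−1)^{n − #cycles} = (−1)^{253−22} = (−1)^231 = -1.
Via Zolotarev, sign(π_{155}) = (155|253) = -1.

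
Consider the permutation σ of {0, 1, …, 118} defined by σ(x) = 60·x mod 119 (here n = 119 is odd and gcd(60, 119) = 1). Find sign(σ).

Orbit of 53 under x↦60x: [53, 86, 43, 81, 100, 50, 25]… (length divides ord_119(60)).
Cycle type of π: 24×4 + 8×2 + 3×2 + 1; total 9 cycles.
With 9 cycles on 119 points, sign = (−1)^{119−9} = +1.
(60|119)_J = +1 (Zolotarev's lemma cross-check).

+1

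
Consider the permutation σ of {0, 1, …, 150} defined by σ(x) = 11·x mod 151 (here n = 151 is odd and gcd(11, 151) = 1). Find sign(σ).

Orbit of 86 under x↦11x: [86, 40, 138, 8, 88, 62, 78]… (length divides ord_151(11)).
3 cycles of lengths [75, 75, 1].
151 − 3 = 148 transpositions; sign(π) = (−1)^148 = +1.
Check: (11/151) = +1 by Zolotarev.

+1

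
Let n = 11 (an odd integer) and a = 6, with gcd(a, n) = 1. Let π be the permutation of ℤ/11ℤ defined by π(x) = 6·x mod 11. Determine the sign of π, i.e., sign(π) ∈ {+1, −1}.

-1

Trace 3: π^k(3) = [3, 7, 9, 10, 5, 8, 4] for k=0..6.
Cycle lengths of π_6 on ℤ/11ℤ: [10, 1]; 2 cycles in total.
Σ(ℓ_i−1) = 11−2 = 9; sign = (−1)^9 = -1.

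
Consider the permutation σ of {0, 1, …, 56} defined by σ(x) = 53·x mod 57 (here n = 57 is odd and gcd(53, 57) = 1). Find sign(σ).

Orbit of 43 under x↦53x: [43, 56, 4, 41, 7, 29, 55]… (length divides ord_57(53)).
Cycle lengths of π_53 on ℤ/57ℤ: [18, 18, 18, 2, 1]; 5 cycles in total.
n − c = 57 − 5 = 52; sign = (−1)^52 = +1.
Via Zolotarev, sign(π_{53}) = (53|57) = +1.

+1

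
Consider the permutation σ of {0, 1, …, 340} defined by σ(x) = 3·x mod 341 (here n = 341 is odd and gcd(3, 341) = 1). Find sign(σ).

Start at x=103: 103 → 309 → 245 → 53 → 159 → 136 → 67 → … (one orbit).
Decompose π into cycles: lengths [30, 30, 30, 30, 30, 30, 30, 30, 30, 30, 30, 5, 5, 1] (14 cycles, including the fixed point 0).
14 cycles on 341: each ℓ→(−1)^(ℓ−1), product (−1)^327 = -1.
Zolotarev: (3|341) = -1, matching the cycle-count sign.

-1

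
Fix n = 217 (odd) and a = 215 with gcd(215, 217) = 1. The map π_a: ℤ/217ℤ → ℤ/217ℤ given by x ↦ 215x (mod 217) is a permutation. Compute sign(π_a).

Trace 61: π^k(61) = [61, 95, 27, 163, 108, 1, 215] for k=0..6.
π_215 has 11 disjoint cycles with lengths [30, 30, 30, 30, 30, 30, 10, 10, 10, 6, 1] on {0,…,216}.
With 11 cycles on 217 points, sign = (−1)^{217−11} = +1.

+1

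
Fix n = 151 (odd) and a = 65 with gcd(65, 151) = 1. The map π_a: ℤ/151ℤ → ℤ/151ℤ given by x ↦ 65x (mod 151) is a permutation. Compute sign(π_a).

-1

Trace 59: π^k(59) = [59, 60, 125, 122, 78, 87, 68] for k=0..6.
The orbit structure of x ↦ 65x mod 151: 4 orbits of sizes [50, 50, 50, 1].
n − c = 151 − 4 = 147; sign = (−1)^147 = -1.
Zolotarev: (65|151) = -1, matching the cycle-count sign.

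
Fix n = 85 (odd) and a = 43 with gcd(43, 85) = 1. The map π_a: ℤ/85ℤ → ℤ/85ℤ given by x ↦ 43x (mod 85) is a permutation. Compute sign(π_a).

-1

Orbit of 1 under x↦43x: [1, 43, 64, 32, 16, 8, 4]… (length divides ord_85(43)).
Decompose π into cycles: lengths [8, 8, 8, 8, 8, 8, 8, 8, 8, 8, 4, 1] (12 cycles, including the fixed point 0).
With 12 cycles on 85 points, sign = (−1)^{85−12} = -1.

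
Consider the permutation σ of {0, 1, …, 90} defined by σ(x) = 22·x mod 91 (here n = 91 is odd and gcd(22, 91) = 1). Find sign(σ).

Trace 29: π^k(29) = [29, 1, 22] for k=0..2.
Decompose π into cycles: lengths [3, 3, 3, 3, 3, 3, 3, 3, 3, 3, 3, 3, 3, 3, 3, 3, 3, 3, 3, 3, 3, 3, 3, 3, 3, 3, 3, 3, 1, 1, 1, 1, 1, 1, 1] (35 cycles, including the fixed point 0).
sign(π) = (−1)^{n − #cycles} = (−1)^{91−35} = (−1)^56 = +1.

+1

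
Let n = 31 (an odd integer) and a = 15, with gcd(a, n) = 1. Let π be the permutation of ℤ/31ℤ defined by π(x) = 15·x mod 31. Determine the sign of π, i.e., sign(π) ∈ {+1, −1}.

-1

Start at x=16: 16 → 23 → 4 → 29 → 1 → 15 → 8 → … (one orbit).
Decompose π into cycles: lengths [10, 10, 10, 1] (4 cycles, including the fixed point 0).
4 cycles on 31: each ℓ→(−1)^(ℓ−1), product (−1)^27 = -1.
(15|31)_J = -1 (Zolotarev's lemma cross-check).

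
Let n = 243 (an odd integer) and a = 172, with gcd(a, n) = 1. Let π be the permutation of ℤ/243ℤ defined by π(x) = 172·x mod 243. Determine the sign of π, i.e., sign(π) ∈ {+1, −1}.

Start at x=28: 28 → 199 → 208 → 55 → 226 → 235 → 82 → … (one orbit).
Decompose π into cycles: lengths [27, 27, 27, 27, 27, 27, 9, 9, 9, 9, 9, 9, 3, 3, 3, 3, 3, 3, 1, 1, 1, 1, 1, 1, 1, 1, 1] (27 cycles, including the fixed point 0).
With 27 cycles on 243 points, sign = (−1)^{243−27} = +1.
(172|243)_J = +1 (Zolotarev's lemma cross-check).

+1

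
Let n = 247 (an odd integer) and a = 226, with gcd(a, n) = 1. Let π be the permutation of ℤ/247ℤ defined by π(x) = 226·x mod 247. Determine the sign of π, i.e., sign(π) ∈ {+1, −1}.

Start at x=131: 131 → 213 → 220 → 73 → 196 → 83 → 233 → … (one orbit).
Cycle type of π: 36×6 + 9×2 + 4×3 + 1; total 12 cycles.
247 − 12 = 235 transpositions; sign(π) = (−1)^235 = -1.
Zolotarev: (226|247) = -1, matching the cycle-count sign.

-1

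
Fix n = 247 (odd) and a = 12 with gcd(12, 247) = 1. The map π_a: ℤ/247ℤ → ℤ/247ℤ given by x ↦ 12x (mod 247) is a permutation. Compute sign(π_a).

Trace 246: π^k(246) = [246, 235, 103, 1, 12, 144] for k=0..5.
Cycle lengths of π_12 on ℤ/247ℤ: [6, 6, 6, 6, 6, 6, 6, 6, 6, 6, 6, 6, 6, 6, 6, 6, 6, 6, 6, 6, 6, 6, 6, 6, 6, 6, 6, 6, 6, 6, 6, 6, 6, 6, 6, 6, 6, 6, 6, 2, 2, 2, 2, 2, 2, 1]; 46 cycles in total.
With 46 cycles on 247 points, sign = (−1)^{247−46} = -1.

-1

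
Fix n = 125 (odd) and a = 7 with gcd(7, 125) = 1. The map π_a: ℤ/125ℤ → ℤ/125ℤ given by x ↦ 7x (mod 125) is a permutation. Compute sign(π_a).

Start at x=1: 1 → 7 → 49 → 93 → 26 → 57 → 24 → … (one orbit).
12 cycles of lengths [20, 20, 20, 20, 20, 4, 4, 4, 4, 4, 4, 1].
With 12 cycles on 125 points, sign = (−1)^{125−12} = -1.
Check: (7/125) = -1 by Zolotarev.

-1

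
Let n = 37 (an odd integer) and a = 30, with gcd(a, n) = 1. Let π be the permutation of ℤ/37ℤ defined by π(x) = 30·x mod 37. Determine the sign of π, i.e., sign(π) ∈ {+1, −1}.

Orbit of 7 under x↦30x: [7, 25, 10, 4, 9, 11, 34]… (length divides ord_37(30)).
Cycle type of π: 18×2 + 1; total 3 cycles.
Σ(ℓ_i−1) = 37−3 = 34; sign = (−1)^34 = +1.

+1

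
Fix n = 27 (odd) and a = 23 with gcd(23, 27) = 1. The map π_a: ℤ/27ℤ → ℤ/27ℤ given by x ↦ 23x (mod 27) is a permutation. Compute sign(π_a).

-1

Orbit of 26 under x↦23x: [26, 4, 11, 10, 14, 25, 8]… (length divides ord_27(23)).
Cycle type of π: 18 + 6 + 2 + 1; total 4 cycles.
With 4 cycles on 27 points, sign = (−1)^{27−4} = -1.
Via Zolotarev, sign(π_{23}) = (23|27) = -1.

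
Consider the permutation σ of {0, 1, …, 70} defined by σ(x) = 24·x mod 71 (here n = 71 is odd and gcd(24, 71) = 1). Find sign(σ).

Trace 5: π^k(5) = [5, 49, 40, 37, 36, 12, 4] for k=0..6.
Cycle type of π: 35×2 + 1; total 3 cycles.
Σ(ℓ_i−1) = 71−3 = 68; sign = (−1)^68 = +1.
The Jacobi symbol (24|71) = +1 (Zolotarev) agrees.

+1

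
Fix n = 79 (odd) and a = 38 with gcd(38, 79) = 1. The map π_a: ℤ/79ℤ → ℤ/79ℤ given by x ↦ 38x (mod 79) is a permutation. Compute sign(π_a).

+1

Trace 1: π^k(1) = [1, 38, 22, 46, 10, 64, 62] for k=0..6.
Decompose π into cycles: lengths [13, 13, 13, 13, 13, 13, 1] (7 cycles, including the fixed point 0).
sign(π) = (−1)^{n − #cycles} = (−1)^{79−7} = (−1)^72 = +1.
Zolotarev: (38|79) = +1, matching the cycle-count sign.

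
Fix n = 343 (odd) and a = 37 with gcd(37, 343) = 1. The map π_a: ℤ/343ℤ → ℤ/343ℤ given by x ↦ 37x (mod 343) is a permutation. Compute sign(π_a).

+1

Orbit of 193 under x↦37x: [193, 281, 107, 186, 22, 128, 277]… (length divides ord_343(37)).
π_37 has 7 disjoint cycles with lengths [147, 147, 21, 21, 3, 3, 1] on {0,…,342}.
n − c = 343 − 7 = 336; sign = (−1)^336 = +1.
(37|343)_J = +1 (Zolotarev's lemma cross-check).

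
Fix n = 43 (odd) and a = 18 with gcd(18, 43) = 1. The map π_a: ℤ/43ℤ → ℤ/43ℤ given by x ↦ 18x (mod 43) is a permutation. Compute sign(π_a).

-1

Orbit of 19 under x↦18x: [19, 41, 7, 40, 32, 17, 5]… (length divides ord_43(18)).
π_18 has 2 disjoint cycles with lengths [42, 1] on {0,…,42}.
Σ(ℓ_i−1) = 43−2 = 41; sign = (−1)^41 = -1.
(18|43)_J = -1 (Zolotarev's lemma cross-check).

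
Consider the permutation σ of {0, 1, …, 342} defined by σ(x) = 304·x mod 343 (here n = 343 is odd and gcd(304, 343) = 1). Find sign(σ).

Trace 332: π^k(332) = [332, 86, 76, 123, 5, 148, 59] for k=0..6.
Cycle type of π: 294 + 42 + 6 + 1; total 4 cycles.
n − c = 343 − 4 = 339; sign = (−1)^339 = -1.

-1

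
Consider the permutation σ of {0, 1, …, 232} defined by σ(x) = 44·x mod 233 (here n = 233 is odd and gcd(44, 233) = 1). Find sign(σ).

Orbit of 132 under x↦44x: [132, 216, 184, 174, 200, 179, 187]… (length divides ord_233(44)).
2 cycles of lengths [232, 1].
n − c = 233 − 2 = 231; sign = (−1)^231 = -1.

-1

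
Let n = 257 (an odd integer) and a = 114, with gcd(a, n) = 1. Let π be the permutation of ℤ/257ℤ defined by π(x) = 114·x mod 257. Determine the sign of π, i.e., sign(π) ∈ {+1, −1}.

+1

Start at x=99: 99 → 235 → 62 → 129 → 57 → 73 → 98 → … (one orbit).
Decompose π into cycles: lengths [128, 128, 1] (3 cycles, including the fixed point 0).
sign(π) = (−1)^{n − #cycles} = (−1)^{257−3} = (−1)^254 = +1.
The Jacobi symbol (114|257) = +1 (Zolotarev) agrees.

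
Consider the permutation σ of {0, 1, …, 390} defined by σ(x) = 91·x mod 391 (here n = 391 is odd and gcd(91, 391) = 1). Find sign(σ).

+1

Trace 45: π^k(45) = [45, 185, 22, 47, 367, 162, 275] for k=0..6.
35 cycles of lengths [16, 16, 16, 16, 16, 16, 16, 16, 16, 16, 16, 16, 16, 16, 16, 16, 16, 16, 16, 16, 16, 16, 16, 2, 2, 2, 2, 2, 2, 2, 2, 2, 2, 2, 1].
n − c = 391 − 35 = 356; sign = (−1)^356 = +1.
(91|391)_J = +1 (Zolotarev's lemma cross-check).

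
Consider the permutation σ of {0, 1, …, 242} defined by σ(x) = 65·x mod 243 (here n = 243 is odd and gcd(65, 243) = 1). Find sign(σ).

Start at x=224: 224 → 223 → 158 → 64 → 29 → 184 → 53 → … (one orbit).
π_65 has 6 disjoint cycles with lengths [162, 54, 18, 6, 2, 1] on {0,…,242}.
n − c = 243 − 6 = 237; sign = (−1)^237 = -1.

-1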